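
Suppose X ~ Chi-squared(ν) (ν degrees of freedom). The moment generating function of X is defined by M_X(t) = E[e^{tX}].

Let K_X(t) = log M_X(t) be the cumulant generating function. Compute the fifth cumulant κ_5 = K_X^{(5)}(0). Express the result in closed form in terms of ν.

M_X(t) = (1 - 2*t)^(-ν/2)
K_X(t) = log M_X(t) = -ν*log(1 - 2*t)/2
K^(5)(t) = -384*ν/(32*t^5 - 80*t^4 + 80*t^3 - 40*t^2 + 10*t - 1)

κ_5 = K^(5)(0) = 384*ν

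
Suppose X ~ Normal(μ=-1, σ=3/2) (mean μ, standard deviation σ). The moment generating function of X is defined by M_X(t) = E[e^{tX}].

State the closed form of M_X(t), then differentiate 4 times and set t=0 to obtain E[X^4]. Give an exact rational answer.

E[X^4] = D^4[M](0) = 475/16

M_X(t) = e^(9*t^2/8 - t)
D^4[M](t) = (6561*t^4*e^(9*t^2/8) - 11664*t^3*e^(9*t^2/8) + 25272*t^2*e^(9*t^2/8) - 17856*t*e^(9*t^2/8) + 7600*e^(9*t^2/8))*e^(-t)/256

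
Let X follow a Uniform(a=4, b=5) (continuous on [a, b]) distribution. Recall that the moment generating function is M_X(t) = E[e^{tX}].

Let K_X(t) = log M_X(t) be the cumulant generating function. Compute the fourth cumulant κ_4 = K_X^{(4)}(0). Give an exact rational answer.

M_X(t) = (e^(5*t) - e^(4*t))/t
K_X(t) = log M_X(t) = -log(t) + log(e^(5*t) - e^(4*t))

κ_4 = D^4[K](0) = -1/120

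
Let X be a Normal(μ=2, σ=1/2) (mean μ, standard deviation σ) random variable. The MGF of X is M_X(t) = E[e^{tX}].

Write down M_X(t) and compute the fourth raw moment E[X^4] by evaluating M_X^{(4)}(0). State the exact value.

M_X(t) = e^(t^2/8 + 2*t)
dM/dt = t*e^(2*t)*e^(t^2/8)/4 + 2*e^(2*t)*e^(t^2/8)
d^2M/dt^2 = t^2*e^(2*t)*e^(t^2/8)/16 + t*e^(2*t)*e^(t^2/8) + 17*e^(2*t)*e^(t^2/8)/4
d^3M/dt^3 = t^3*e^(2*t)*e^(t^2/8)/64 + 3*t^2*e^(2*t)*e^(t^2/8)/8 + 51*t*e^(2*t)*e^(t^2/8)/16 + 19*e^(2*t)*e^(t^2/8)/2
d^4M/dt^4 = t^4*e^(2*t)*e^(t^2/8)/256 + t^3*e^(2*t)*e^(t^2/8)/8 + 51*t^2*e^(2*t)*e^(t^2/8)/32 + 19*t*e^(2*t)*e^(t^2/8)/2 + 355*e^(2*t)*e^(t^2/8)/16

E[X^4] = d^4M/dt^4 |_{t=0} = 355/16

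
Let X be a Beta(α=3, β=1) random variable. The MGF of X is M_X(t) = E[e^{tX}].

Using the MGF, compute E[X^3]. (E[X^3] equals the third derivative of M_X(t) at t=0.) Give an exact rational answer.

E[X^3] = D^3[M](0) = 1/2

M_X(t) = ₁F₁(3; 4; t)
D^3[M](t) = ₁F₁(6; 7; t)/2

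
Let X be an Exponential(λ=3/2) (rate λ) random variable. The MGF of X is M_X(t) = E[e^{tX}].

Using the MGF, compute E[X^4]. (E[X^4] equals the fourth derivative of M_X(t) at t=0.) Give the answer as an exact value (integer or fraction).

M_X(t) = 3/(2*(3/2 - t))
D^4[M](t) = -1152/(32*t^5 - 240*t^4 + 720*t^3 - 1080*t^2 + 810*t - 243)

E[X^4] = D^4[M](0) = 128/27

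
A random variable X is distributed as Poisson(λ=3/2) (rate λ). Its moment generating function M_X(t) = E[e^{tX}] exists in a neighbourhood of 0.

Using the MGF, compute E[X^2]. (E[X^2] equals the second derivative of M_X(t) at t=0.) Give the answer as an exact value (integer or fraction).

M_X(t) = e^(3*e^(t)/2 - 3/2)
M′(t) = 3*e^(-3/2)*e^(t)*e^(3*e^(t)/2)/2
M′′(t) = (9*e^(2*t)*e^(3*e^(t)/2) + 6*e^(t)*e^(3*e^(t)/2))*e^(-3/2)/4

E[X^2] = M′′(0) = 15/4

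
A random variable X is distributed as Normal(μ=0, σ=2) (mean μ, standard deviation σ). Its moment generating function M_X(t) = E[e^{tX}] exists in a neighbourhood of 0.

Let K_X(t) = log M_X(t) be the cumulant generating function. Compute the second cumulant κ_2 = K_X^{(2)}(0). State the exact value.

κ_2 = K′′(0) = 4

M_X(t) = e^(2*t^2)
K_X(t) = log M_X(t) = 2*t^2
K′(t) = 4*t
K′′(t) = 4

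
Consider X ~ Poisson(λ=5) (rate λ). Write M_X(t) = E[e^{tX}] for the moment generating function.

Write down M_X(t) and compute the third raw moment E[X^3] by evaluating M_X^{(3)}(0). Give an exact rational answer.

M_X(t) = e^(5*e^(t) - 5)
D^3[M](t) = (125*e^(3*t)*e^(5*e^(t)) + 75*e^(2*t)*e^(5*e^(t)) + 5*e^(t)*e^(5*e^(t)))*e^(-5)

E[X^3] = D^3[M](0) = 205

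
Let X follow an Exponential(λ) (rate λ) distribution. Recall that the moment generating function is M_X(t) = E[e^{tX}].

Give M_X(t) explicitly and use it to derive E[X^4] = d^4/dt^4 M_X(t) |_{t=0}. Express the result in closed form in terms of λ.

E[X^4] = D^4[M](0) = 24/λ^4

M_X(t) = λ/(λ - t)
D^4[M](t) = -24*λ/(-λ^5 + 5*λ^4*t - 10*λ^3*t^2 + 10*λ^2*t^3 - 5*λ*t^4 + t^5)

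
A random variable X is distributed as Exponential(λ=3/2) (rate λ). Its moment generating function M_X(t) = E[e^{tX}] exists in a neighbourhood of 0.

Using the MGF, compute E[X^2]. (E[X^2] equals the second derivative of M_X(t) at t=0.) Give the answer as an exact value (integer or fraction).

E[X^2] = M^(2)(0) = 8/9

M_X(t) = 3/(2*(3/2 - t))
M^(2)(t) = -24/(8*t^3 - 36*t^2 + 54*t - 27)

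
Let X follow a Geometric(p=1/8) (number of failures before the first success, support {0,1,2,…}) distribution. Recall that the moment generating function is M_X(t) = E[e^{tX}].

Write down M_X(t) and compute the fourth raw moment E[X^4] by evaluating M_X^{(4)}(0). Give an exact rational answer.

E[X^4] = d^4M/dt^4 |_{t=0} = 70665

M_X(t) = 1/(8*(1 - 7*e^(t)/8))
dM/dt = 7*e^(t)/(49*e^(2*t) - 112*e^(t) + 64)
d^2M/dt^2 = (-49*e^(2*t) - 56*e^(t))/(343*e^(3*t) - 1176*e^(2*t) + 1344*e^(t) - 512)
d^3M/dt^3 = (343*e^(3*t) + 1568*e^(2*t) + 448*e^(t))/(2401*e^(4*t) - 10976*e^(3*t) + 18816*e^(2*t) - 14336*e^(t) + 4096)
d^4M/dt^4 = (-2401*e^(4*t) - 30184*e^(3*t) - 34496*e^(2*t) - 3584*e^(t))/(16807*e^(5*t) - 96040*e^(4*t) + 219520*e^(3*t) - 250880*e^(2*t) + 143360*e^(t) - 32768)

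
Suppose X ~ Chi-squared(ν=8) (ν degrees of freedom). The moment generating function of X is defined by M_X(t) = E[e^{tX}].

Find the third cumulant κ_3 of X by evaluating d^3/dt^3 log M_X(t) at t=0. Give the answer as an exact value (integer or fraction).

M_X(t) = (1 - 2*t)^(-4)
K_X(t) = log M_X(t) = -4*log(1 - 2*t)
K^(3)(t) = -64/(8*t^3 - 12*t^2 + 6*t - 1)

κ_3 = K^(3)(0) = 64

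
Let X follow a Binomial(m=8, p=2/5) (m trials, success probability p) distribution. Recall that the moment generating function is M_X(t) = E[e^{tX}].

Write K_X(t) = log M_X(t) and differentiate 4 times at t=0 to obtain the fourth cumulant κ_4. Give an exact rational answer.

M_X(t) = (2*e^(t)/5 + 3/5)^8
K_X(t) = log M_X(t) = 8*log(2*e^(t)/5 + 3/5)
K^(4)(t) = (192*e^(3*t) - 1152*e^(2*t) + 432*e^(t))/(16*e^(4*t) + 96*e^(3*t) + 216*e^(2*t) + 216*e^(t) + 81)

κ_4 = K^(4)(0) = -528/625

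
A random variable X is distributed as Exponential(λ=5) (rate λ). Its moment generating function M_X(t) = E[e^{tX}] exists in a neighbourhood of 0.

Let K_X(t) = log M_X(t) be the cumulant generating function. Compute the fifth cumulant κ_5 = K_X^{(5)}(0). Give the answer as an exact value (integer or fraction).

M_X(t) = 5/(5 - t)
K_X(t) = log M_X(t) = -log(5 - t) + log(5)
dK/dt = -1/(t - 5)
d^2K/dt^2 = 1/(t^2 - 10*t + 25)
d^3K/dt^3 = -2/(t^3 - 15*t^2 + 75*t - 125)
d^4K/dt^4 = 6/(t^4 - 20*t^3 + 150*t^2 - 500*t + 625)
d^5K/dt^5 = -24/(t^5 - 25*t^4 + 250*t^3 - 1250*t^2 + 3125*t - 3125)

κ_5 = d^5K/dt^5 |_{t=0} = 24/3125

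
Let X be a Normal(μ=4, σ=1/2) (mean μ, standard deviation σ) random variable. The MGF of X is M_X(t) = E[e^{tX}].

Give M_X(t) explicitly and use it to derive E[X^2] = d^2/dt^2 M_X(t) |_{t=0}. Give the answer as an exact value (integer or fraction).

M_X(t) = e^(t^2/8 + 4*t)
D^2[M](t) = t^2*e^(4*t)*e^(t^2/8)/16 + 2*t*e^(4*t)*e^(t^2/8) + 65*e^(4*t)*e^(t^2/8)/4

E[X^2] = D^2[M](0) = 65/4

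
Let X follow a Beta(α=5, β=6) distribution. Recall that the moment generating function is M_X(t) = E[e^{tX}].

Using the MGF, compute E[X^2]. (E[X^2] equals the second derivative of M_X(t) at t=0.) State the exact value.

M_X(t) = ₁F₁(5; 11; t)
dM/dt = 5*₁F₁(6; 12; t)/11
d^2M/dt^2 = 5*₁F₁(7; 13; t)/22

E[X^2] = d^2M/dt^2 |_{t=0} = 5/22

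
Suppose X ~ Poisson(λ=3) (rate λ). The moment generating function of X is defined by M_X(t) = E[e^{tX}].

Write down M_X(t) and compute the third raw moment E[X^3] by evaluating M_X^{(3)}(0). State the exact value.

M_X(t) = e^(3*e^(t) - 3)
M^(3)(t) = (27*e^(3*t)*e^(3*e^(t)) + 27*e^(2*t)*e^(3*e^(t)) + 3*e^(t)*e^(3*e^(t)))*e^(-3)

E[X^3] = M^(3)(0) = 57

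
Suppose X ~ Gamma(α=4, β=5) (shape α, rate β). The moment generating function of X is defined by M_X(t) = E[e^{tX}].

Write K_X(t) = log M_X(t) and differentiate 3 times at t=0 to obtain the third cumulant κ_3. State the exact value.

κ_3 = K^(3)(0) = 8/125

M_X(t) = 625/(5 - t)^4
K_X(t) = log M_X(t) = -4*log(5 - t) + 4*log(5)
K^(3)(t) = -8/(t^3 - 15*t^2 + 75*t - 125)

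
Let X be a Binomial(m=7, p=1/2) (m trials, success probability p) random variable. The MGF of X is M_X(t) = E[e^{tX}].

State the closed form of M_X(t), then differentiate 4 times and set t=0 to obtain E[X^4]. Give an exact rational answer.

M_X(t) = (e^(t)/2 + 1/2)^7
M′(t) = 7*e^(7*t)/128 + 21*e^(6*t)/64 + 105*e^(5*t)/128 + 35*e^(4*t)/32 + 105*e^(3*t)/128 + 21*e^(2*t)/64 + 7*e^(t)/128
M′′(t) = 49*e^(7*t)/128 + 63*e^(6*t)/32 + 525*e^(5*t)/128 + 35*e^(4*t)/8 + 315*e^(3*t)/128 + 21*e^(2*t)/32 + 7*e^(t)/128
M′′′(t) = 343*e^(7*t)/128 + 189*e^(6*t)/16 + 2625*e^(5*t)/128 + 35*e^(4*t)/2 + 945*e^(3*t)/128 + 21*e^(2*t)/16 + 7*e^(t)/128
M′′′′(t) = 2401*e^(7*t)/128 + 567*e^(6*t)/8 + 13125*e^(5*t)/128 + 70*e^(4*t) + 2835*e^(3*t)/128 + 21*e^(2*t)/8 + 7*e^(t)/128

E[X^4] = M′′′′(0) = 287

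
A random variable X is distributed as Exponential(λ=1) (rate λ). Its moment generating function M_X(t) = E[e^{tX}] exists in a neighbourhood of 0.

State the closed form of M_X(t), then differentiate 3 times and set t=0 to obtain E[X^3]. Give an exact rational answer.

E[X^3] = D^3[M](0) = 6

M_X(t) = 1/(1 - t)
D^3[M](t) = 6/(t^4 - 4*t^3 + 6*t^2 - 4*t + 1)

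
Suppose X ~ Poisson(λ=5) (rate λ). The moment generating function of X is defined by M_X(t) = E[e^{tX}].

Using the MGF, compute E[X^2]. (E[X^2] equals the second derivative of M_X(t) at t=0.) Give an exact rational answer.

M_X(t) = e^(5*e^(t) - 5)
M′(t) = 5*e^(-5)*e^(t)*e^(5*e^(t))
M′′(t) = (25*e^(2*t)*e^(5*e^(t)) + 5*e^(t)*e^(5*e^(t)))*e^(-5)

E[X^2] = M′′(0) = 30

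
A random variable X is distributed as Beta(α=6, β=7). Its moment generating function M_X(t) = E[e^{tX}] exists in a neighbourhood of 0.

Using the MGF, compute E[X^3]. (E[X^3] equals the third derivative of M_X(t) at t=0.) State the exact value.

M_X(t) = ₁F₁(6; 13; t)
D^3[M](t) = 8*₁F₁(9; 16; t)/65

E[X^3] = D^3[M](0) = 8/65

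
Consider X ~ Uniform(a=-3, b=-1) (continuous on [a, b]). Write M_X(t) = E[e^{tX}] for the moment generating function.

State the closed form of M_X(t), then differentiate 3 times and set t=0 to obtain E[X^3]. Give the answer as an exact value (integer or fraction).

E[X^3] = M^(3)(0) = -10

M_X(t) = (e^(-t) - e^(-3*t))/(2*t)
M^(3)(t) = (-t^3*e^(2*t) + 27*t^3 - 3*t^2*e^(2*t) + 27*t^2 - 6*t*e^(2*t) + 18*t - 6*e^(2*t) + 6)*e^(-3*t)/(2*t^4)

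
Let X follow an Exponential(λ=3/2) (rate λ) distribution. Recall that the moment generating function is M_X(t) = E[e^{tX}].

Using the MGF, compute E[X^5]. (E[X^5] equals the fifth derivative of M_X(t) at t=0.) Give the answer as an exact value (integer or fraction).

M_X(t) = 3/(2*(3/2 - t))
M^(5)(t) = 11520/(64*t^6 - 576*t^5 + 2160*t^4 - 4320*t^3 + 4860*t^2 - 2916*t + 729)

E[X^5] = M^(5)(0) = 1280/81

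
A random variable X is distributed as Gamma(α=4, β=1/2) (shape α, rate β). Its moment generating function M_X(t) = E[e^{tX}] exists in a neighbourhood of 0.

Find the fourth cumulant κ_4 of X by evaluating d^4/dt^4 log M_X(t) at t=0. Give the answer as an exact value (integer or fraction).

κ_4 = D^4[K](0) = 384

M_X(t) = 1/(16*(1/2 - t)^4)
K_X(t) = log M_X(t) = -4*log(1/2 - t) - 4*log(2)
D^4[K](t) = 384/(16*t^4 - 32*t^3 + 24*t^2 - 8*t + 1)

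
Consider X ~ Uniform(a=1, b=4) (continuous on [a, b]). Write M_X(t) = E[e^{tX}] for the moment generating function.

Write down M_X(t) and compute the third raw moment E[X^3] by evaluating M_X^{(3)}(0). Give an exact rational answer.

E[X^3] = D^3[M](0) = 85/4

M_X(t) = (e^(4*t) - e^(t))/(3*t)
D^3[M](t) = (64*t^3*e^(4*t) - t^3*e^(t) - 48*t^2*e^(4*t) + 3*t^2*e^(t) + 24*t*e^(4*t) - 6*t*e^(t) - 6*e^(4*t) + 6*e^(t))/(3*t^4)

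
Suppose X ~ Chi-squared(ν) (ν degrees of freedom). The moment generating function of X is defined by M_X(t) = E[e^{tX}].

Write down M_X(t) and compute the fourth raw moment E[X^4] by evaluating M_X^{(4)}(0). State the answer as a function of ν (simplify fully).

M_X(t) = (1 - 2*t)^(-ν/2)
M^(4)(t) = (ν^4 + 12*ν^3 + 44*ν^2 + 48*ν)/(16*t^4*(1 - 2*t)^(ν/2) - 32*t^3*(1 - 2*t)^(ν/2) + 24*t^2*(1 - 2*t)^(ν/2) - 8*t*(1 - 2*t)^(ν/2) + (1 - 2*t)^(ν/2))

E[X^4] = M^(4)(0) = ν*(ν^3 + 12*ν^2 + 44*ν + 48)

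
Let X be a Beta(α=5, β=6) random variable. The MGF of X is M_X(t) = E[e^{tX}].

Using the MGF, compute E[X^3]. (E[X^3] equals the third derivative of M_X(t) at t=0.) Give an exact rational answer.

E[X^3] = M′′′(0) = 35/286

M_X(t) = ₁F₁(5; 11; t)
M′(t) = 5*₁F₁(6; 12; t)/11
M′′(t) = 5*₁F₁(7; 13; t)/22
M′′′(t) = 35*₁F₁(8; 14; t)/286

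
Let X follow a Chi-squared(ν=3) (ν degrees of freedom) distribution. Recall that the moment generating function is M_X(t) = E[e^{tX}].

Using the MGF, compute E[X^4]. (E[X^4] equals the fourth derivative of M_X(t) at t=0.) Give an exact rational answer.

E[X^4] = M^(4)(0) = 945

M_X(t) = (1 - 2*t)^(-3/2)
M^(4)(t) = -945/(32*t^5*√(1 - 2*t) - 80*t^4*√(1 - 2*t) + 80*t^3*√(1 - 2*t) - 40*t^2*√(1 - 2*t) + 10*t*√(1 - 2*t) - √(1 - 2*t))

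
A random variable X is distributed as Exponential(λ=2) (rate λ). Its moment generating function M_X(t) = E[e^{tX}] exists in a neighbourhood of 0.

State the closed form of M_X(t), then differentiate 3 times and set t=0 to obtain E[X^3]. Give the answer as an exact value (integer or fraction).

E[X^3] = M′′′(0) = 3/4

M_X(t) = 2/(2 - t)
M′(t) = 2/(t^2 - 4*t + 4)
M′′(t) = -4/(t^3 - 6*t^2 + 12*t - 8)
M′′′(t) = 12/(t^4 - 8*t^3 + 24*t^2 - 32*t + 16)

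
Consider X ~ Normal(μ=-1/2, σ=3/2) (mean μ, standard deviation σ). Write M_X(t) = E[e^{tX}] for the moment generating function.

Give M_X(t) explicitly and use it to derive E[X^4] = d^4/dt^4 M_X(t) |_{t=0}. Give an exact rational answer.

M_X(t) = e^(9*t^2/8 - t/2)
M′(t) = 9*t*e^(-t/2)*e^(9*t^2/8)/4 - e^(-t/2)*e^(9*t^2/8)/2
M′′(t) = (81*t^2*e^(9*t^2/8) - 36*t*e^(9*t^2/8) + 40*e^(9*t^2/8))*e^(-t/2)/16
M′′′(t) = (729*t^3*e^(9*t^2/8) - 486*t^2*e^(9*t^2/8) + 1080*t*e^(9*t^2/8) - 224*e^(9*t^2/8))*e^(-t/2)/64
M′′′′(t) = (6561*t^4*e^(9*t^2/8) - 5832*t^3*e^(9*t^2/8) + 19440*t^2*e^(9*t^2/8) - 8064*t*e^(9*t^2/8) + 4768*e^(9*t^2/8))*e^(-t/2)/256

E[X^4] = M′′′′(0) = 149/8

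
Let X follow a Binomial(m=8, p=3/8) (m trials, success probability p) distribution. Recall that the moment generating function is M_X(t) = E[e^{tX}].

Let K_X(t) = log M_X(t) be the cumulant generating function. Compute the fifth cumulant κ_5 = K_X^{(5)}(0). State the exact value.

κ_5 = D^5[K](0) = -435/512

M_X(t) = (3*e^(t)/8 + 5/8)^8
K_X(t) = log M_X(t) = 8*log(3*e^(t)/8 + 5/8)
D^5[K](t) = (-3240*e^(4*t) + 59400*e^(3*t) - 99000*e^(2*t) + 15000*e^(t))/(243*e^(5*t) + 2025*e^(4*t) + 6750*e^(3*t) + 11250*e^(2*t) + 9375*e^(t) + 3125)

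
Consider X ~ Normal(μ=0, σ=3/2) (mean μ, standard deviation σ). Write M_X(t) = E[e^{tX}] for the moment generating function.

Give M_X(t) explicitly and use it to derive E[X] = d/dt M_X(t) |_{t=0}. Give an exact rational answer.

E[X] = M′(0) = 0

M_X(t) = e^(9*t^2/8)
M′(t) = 9*t*e^(9*t^2/8)/4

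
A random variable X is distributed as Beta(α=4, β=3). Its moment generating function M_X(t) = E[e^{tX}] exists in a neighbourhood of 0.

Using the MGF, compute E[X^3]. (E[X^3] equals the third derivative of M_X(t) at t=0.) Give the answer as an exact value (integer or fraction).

M_X(t) = ₁F₁(4; 7; t)
M^(3)(t) = 5*₁F₁(7; 10; t)/21

E[X^3] = M^(3)(0) = 5/21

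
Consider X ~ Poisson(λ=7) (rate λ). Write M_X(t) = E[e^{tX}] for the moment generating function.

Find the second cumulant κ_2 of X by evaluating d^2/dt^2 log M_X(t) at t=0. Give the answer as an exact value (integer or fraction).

κ_2 = K^(2)(0) = 7

M_X(t) = e^(7*e^(t) - 7)
K_X(t) = log M_X(t) = 7*e^(t) - 7
K^(2)(t) = 7*e^(t)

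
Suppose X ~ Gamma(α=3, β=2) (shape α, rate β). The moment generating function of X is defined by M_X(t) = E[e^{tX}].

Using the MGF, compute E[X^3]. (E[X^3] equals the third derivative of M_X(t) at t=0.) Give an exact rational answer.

E[X^3] = d^3M/dt^3 |_{t=0} = 15/2

M_X(t) = 8/(2 - t)^3
dM/dt = 24/(t^4 - 8*t^3 + 24*t^2 - 32*t + 16)
d^2M/dt^2 = -96/(t^5 - 10*t^4 + 40*t^3 - 80*t^2 + 80*t - 32)
d^3M/dt^3 = 480/(t^6 - 12*t^5 + 60*t^4 - 160*t^3 + 240*t^2 - 192*t + 64)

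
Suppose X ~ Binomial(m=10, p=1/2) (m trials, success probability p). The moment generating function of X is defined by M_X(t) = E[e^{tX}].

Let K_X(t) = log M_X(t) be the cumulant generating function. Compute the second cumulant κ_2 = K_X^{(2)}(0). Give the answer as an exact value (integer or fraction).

κ_2 = D^2[K](0) = 5/2

M_X(t) = (e^(t)/2 + 1/2)^10
K_X(t) = log M_X(t) = 10*log(e^(t)/2 + 1/2)
D^2[K](t) = 10*e^(t)/(e^(2*t) + 2*e^(t) + 1)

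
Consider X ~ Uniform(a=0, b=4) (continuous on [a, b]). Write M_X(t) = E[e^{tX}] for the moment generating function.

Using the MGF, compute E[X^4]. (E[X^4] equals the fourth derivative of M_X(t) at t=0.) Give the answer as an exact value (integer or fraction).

M_X(t) = (e^(4*t) - 1)/(4*t)
M^(4)(t) = (64*t^4*e^(4*t) - 64*t^3*e^(4*t) + 48*t^2*e^(4*t) - 24*t*e^(4*t) + 6*e^(4*t) - 6)/t^5

E[X^4] = M^(4)(0) = 256/5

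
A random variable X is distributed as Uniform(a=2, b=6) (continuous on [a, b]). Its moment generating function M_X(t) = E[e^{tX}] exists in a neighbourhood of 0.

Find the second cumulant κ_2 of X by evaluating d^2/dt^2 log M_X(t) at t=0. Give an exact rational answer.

κ_2 = d^2K/dt^2 |_{t=0} = 4/3

M_X(t) = (e^(6*t) - e^(2*t))/(4*t)
K_X(t) = log M_X(t) = -log(t) + log(e^(6*t) - e^(2*t)) - 2*log(2)
dK/dt = (6*t*e^(4*t) - 2*t - e^(4*t) + 1)/(t*e^(4*t) - t)
d^2K/dt^2 = (-16*t^2*e^(4*t) + e^(8*t) - 2*e^(4*t) + 1)/(t^2*e^(8*t) - 2*t^2*e^(4*t) + t^2)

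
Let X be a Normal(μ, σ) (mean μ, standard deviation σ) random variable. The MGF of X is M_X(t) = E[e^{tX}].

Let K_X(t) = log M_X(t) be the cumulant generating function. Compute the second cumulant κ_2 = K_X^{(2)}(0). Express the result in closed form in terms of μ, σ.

κ_2 = K^(2)(0) = σ^2

M_X(t) = e^(μ*t + σ^2*t^2/2)
K_X(t) = log M_X(t) = μ*t + σ^2*t^2/2
K^(2)(t) = σ^2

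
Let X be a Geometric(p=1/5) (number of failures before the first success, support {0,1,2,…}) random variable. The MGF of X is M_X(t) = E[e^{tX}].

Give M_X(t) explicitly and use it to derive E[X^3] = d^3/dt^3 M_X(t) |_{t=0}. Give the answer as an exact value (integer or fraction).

E[X^3] = M′′′(0) = 484

M_X(t) = 1/(5*(1 - 4*e^(t)/5))
M′(t) = 4*e^(t)/(16*e^(2*t) - 40*e^(t) + 25)
M′′(t) = (-16*e^(2*t) - 20*e^(t))/(64*e^(3*t) - 240*e^(2*t) + 300*e^(t) - 125)
M′′′(t) = (64*e^(3*t) + 320*e^(2*t) + 100*e^(t))/(256*e^(4*t) - 1280*e^(3*t) + 2400*e^(2*t) - 2000*e^(t) + 625)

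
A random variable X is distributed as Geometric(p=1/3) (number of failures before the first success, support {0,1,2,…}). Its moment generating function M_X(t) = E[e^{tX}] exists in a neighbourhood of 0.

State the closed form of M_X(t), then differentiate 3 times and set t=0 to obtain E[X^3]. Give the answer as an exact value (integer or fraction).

M_X(t) = 1/(3*(1 - 2*e^(t)/3))
dM/dt = 2*e^(t)/(4*e^(2*t) - 12*e^(t) + 9)
d^2M/dt^2 = (-4*e^(2*t) - 6*e^(t))/(8*e^(3*t) - 36*e^(2*t) + 54*e^(t) - 27)
d^3M/dt^3 = (8*e^(3*t) + 48*e^(2*t) + 18*e^(t))/(16*e^(4*t) - 96*e^(3*t) + 216*e^(2*t) - 216*e^(t) + 81)

E[X^3] = d^3M/dt^3 |_{t=0} = 74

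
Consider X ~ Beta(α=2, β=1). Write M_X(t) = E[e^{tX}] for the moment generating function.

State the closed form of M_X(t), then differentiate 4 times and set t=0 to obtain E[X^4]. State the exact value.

M_X(t) = ₁F₁(2; 3; t)
dM/dt = 2*₁F₁(3; 4; t)/3
d^2M/dt^2 = ₁F₁(4; 5; t)/2
d^3M/dt^3 = 2*₁F₁(5; 6; t)/5
d^4M/dt^4 = ₁F₁(6; 7; t)/3

E[X^4] = d^4M/dt^4 |_{t=0} = 1/3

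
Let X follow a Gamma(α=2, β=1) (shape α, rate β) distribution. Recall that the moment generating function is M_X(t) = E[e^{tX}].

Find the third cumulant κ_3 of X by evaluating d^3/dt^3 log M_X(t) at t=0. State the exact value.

M_X(t) = (1 - t)^(-2)
K_X(t) = log M_X(t) = -2*log(1 - t)
K′(t) = -2/(t - 1)
K′′(t) = 2/(t^2 - 2*t + 1)
K′′′(t) = -4/(t^3 - 3*t^2 + 3*t - 1)

κ_3 = K′′′(0) = 4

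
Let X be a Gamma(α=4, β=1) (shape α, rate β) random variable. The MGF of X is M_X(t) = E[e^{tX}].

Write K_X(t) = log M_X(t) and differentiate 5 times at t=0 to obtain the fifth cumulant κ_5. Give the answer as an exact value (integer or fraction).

κ_5 = D^5[K](0) = 96

M_X(t) = (1 - t)^(-4)
K_X(t) = log M_X(t) = -4*log(1 - t)
D^5[K](t) = -96/(t^5 - 5*t^4 + 10*t^3 - 10*t^2 + 5*t - 1)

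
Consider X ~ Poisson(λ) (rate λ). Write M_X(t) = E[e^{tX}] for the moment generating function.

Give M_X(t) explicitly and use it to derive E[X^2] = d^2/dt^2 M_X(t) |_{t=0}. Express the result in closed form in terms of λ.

E[X^2] = M^(2)(0) = λ*(λ + 1)

M_X(t) = e^(λ*(e^(t) - 1))
M^(2)(t) = (λ^2*e^(2*t)*e^(λ*e^(t)) + λ*e^(t)*e^(λ*e^(t)))*e^(-λ)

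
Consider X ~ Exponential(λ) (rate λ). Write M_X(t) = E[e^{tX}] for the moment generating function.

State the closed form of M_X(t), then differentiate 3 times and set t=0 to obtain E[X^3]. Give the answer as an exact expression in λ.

E[X^3] = d^3M/dt^3 |_{t=0} = 6/λ^3

M_X(t) = λ/(λ - t)
dM/dt = λ/(λ^2 - 2*λ*t + t^2)
d^2M/dt^2 = -2*λ/(-λ^3 + 3*λ^2*t - 3*λ*t^2 + t^3)
d^3M/dt^3 = 6*λ/(λ^4 - 4*λ^3*t + 6*λ^2*t^2 - 4*λ*t^3 + t^4)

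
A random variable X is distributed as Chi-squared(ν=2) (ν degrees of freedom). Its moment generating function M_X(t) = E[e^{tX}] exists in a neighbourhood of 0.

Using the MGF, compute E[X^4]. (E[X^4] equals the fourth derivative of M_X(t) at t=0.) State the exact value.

M_X(t) = 1/(1 - 2*t)
dM/dt = 2/(4*t^2 - 4*t + 1)
d^2M/dt^2 = -8/(8*t^3 - 12*t^2 + 6*t - 1)
d^3M/dt^3 = 48/(16*t^4 - 32*t^3 + 24*t^2 - 8*t + 1)
d^4M/dt^4 = -384/(32*t^5 - 80*t^4 + 80*t^3 - 40*t^2 + 10*t - 1)

E[X^4] = d^4M/dt^4 |_{t=0} = 384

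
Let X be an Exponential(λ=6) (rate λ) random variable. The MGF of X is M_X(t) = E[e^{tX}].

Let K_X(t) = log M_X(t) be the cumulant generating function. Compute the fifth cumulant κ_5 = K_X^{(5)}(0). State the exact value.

κ_5 = D^5[K](0) = 1/324

M_X(t) = 6/(6 - t)
K_X(t) = log M_X(t) = -log(6 - t) + log(6)
D^5[K](t) = -24/(t^5 - 30*t^4 + 360*t^3 - 2160*t^2 + 6480*t - 7776)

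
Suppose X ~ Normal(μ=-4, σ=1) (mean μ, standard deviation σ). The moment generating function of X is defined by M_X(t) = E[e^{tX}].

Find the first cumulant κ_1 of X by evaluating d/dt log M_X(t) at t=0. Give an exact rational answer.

κ_1 = dK/dt |_{t=0} = -4

M_X(t) = e^(t^2/2 - 4*t)
K_X(t) = log M_X(t) = t^2/2 - 4*t
dK/dt = t - 4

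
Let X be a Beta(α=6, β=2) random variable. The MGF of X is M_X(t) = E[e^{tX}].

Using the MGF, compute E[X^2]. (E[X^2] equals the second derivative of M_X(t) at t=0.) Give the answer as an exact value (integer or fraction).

E[X^2] = d^2M/dt^2 |_{t=0} = 7/12

M_X(t) = ₁F₁(6; 8; t)
dM/dt = 3*₁F₁(7; 9; t)/4
d^2M/dt^2 = 7*₁F₁(8; 10; t)/12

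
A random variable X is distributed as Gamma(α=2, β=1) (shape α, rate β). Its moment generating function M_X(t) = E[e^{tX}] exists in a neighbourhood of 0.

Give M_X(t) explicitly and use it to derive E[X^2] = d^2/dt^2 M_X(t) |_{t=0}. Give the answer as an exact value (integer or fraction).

E[X^2] = d^2M/dt^2 |_{t=0} = 6

M_X(t) = (1 - t)^(-2)
dM/dt = -2/(t^3 - 3*t^2 + 3*t - 1)
d^2M/dt^2 = 6/(t^4 - 4*t^3 + 6*t^2 - 4*t + 1)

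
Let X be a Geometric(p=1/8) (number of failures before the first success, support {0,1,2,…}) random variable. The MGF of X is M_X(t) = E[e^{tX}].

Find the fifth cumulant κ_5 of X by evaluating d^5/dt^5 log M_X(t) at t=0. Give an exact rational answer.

κ_5 = d^5K/dt^5 |_{t=0} = 565320

M_X(t) = 1/(8*(1 - 7*e^(t)/8))
K_X(t) = log M_X(t) = -log(1 - 7*e^(t)/8) - 3*log(2)
dK/dt = -7*e^(t)/(7*e^(t) - 8)
d^2K/dt^2 = 56*e^(t)/(49*e^(2*t) - 112*e^(t) + 64)
d^3K/dt^3 = (-392*e^(2*t) - 448*e^(t))/(343*e^(3*t) - 1176*e^(2*t) + 1344*e^(t) - 512)
d^4K/dt^4 = (2744*e^(3*t) + 12544*e^(2*t) + 3584*e^(t))/(2401*e^(4*t) - 10976*e^(3*t) + 18816*e^(2*t) - 14336*e^(t) + 4096)
d^5K/dt^5 = (-19208*e^(4*t) - 241472*e^(3*t) - 275968*e^(2*t) - 28672*e^(t))/(16807*e^(5*t) - 96040*e^(4*t) + 219520*e^(3*t) - 250880*e^(2*t) + 143360*e^(t) - 32768)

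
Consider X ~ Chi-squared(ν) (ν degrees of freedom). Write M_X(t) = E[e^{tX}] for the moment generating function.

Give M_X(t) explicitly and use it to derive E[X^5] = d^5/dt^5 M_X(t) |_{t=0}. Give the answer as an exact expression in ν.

E[X^5] = d^5M/dt^5 |_{t=0} = ν*(ν^4 + 20*ν^3 + 140*ν^2 + 400*ν + 384)

M_X(t) = (1 - 2*t)^(-ν/2)
dM/dt = -ν/(2*t*(1 - 2*t)^(ν/2) - (1 - 2*t)^(ν/2))
d^2M/dt^2 = (ν^2 + 2*ν)/(4*t^2*(1 - 2*t)^(ν/2) - 4*t*(1 - 2*t)^(ν/2) + (1 - 2*t)^(ν/2))
d^3M/dt^3 = (-ν^3 - 6*ν^2 - 8*ν)/(8*t^3*(1 - 2*t)^(ν/2) - 12*t^2*(1 - 2*t)^(ν/2) + 6*t*(1 - 2*t)^(ν/2) - (1 - 2*t)^(ν/2))
d^4M/dt^4 = (ν^4 + 12*ν^3 + 44*ν^2 + 48*ν)/(16*t^4*(1 - 2*t)^(ν/2) - 32*t^3*(1 - 2*t)^(ν/2) + 24*t^2*(1 - 2*t)^(ν/2) - 8*t*(1 - 2*t)^(ν/2) + (1 - 2*t)^(ν/2))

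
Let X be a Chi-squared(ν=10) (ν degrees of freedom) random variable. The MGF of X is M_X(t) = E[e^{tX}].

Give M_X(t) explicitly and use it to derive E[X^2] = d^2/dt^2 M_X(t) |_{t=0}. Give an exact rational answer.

M_X(t) = (1 - 2*t)^(-5)
D^2[M](t) = -120/(128*t^7 - 448*t^6 + 672*t^5 - 560*t^4 + 280*t^3 - 84*t^2 + 14*t - 1)

E[X^2] = D^2[M](0) = 120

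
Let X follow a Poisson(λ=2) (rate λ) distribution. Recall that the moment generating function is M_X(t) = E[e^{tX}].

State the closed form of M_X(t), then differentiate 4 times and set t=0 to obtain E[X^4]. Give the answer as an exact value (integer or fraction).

M_X(t) = e^(2*e^(t) - 2)
M′(t) = 2*e^(-2)*e^(t)*e^(2*e^(t))
M′′(t) = (4*e^(2*t)*e^(2*e^(t)) + 2*e^(t)*e^(2*e^(t)))*e^(-2)
M′′′(t) = (8*e^(3*t)*e^(2*e^(t)) + 12*e^(2*t)*e^(2*e^(t)) + 2*e^(t)*e^(2*e^(t)))*e^(-2)
M′′′′(t) = (16*e^(4*t)*e^(2*e^(t)) + 48*e^(3*t)*e^(2*e^(t)) + 28*e^(2*t)*e^(2*e^(t)) + 2*e^(t)*e^(2*e^(t)))*e^(-2)

E[X^4] = M′′′′(0) = 94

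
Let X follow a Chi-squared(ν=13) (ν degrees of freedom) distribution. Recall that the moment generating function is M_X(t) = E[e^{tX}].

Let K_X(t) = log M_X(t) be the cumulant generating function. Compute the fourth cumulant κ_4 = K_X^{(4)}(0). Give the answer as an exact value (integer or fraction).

κ_4 = d^4K/dt^4 |_{t=0} = 624

M_X(t) = (1 - 2*t)^(-13/2)
K_X(t) = log M_X(t) = -13*log(1 - 2*t)/2
dK/dt = -13/(2*t - 1)
d^2K/dt^2 = 26/(4*t^2 - 4*t + 1)
d^3K/dt^3 = -104/(8*t^3 - 12*t^2 + 6*t - 1)
d^4K/dt^4 = 624/(16*t^4 - 32*t^3 + 24*t^2 - 8*t + 1)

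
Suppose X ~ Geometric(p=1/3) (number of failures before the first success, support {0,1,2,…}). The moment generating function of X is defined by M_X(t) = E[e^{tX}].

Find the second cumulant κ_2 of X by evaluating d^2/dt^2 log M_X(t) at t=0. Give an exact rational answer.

M_X(t) = 1/(3*(1 - 2*e^(t)/3))
K_X(t) = log M_X(t) = -log(1 - 2*e^(t)/3) - log(3)
D^2[K](t) = 6*e^(t)/(4*e^(2*t) - 12*e^(t) + 9)

κ_2 = D^2[K](0) = 6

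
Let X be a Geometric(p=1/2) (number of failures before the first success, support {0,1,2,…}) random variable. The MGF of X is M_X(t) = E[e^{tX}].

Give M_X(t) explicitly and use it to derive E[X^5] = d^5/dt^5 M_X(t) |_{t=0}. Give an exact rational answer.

E[X^5] = d^5M/dt^5 |_{t=0} = 541

M_X(t) = 1/(2*(1 - e^(t)/2))
dM/dt = e^(t)/(e^(2*t) - 4*e^(t) + 4)
d^2M/dt^2 = (-e^(2*t) - 2*e^(t))/(e^(3*t) - 6*e^(2*t) + 12*e^(t) - 8)
d^3M/dt^3 = (e^(3*t) + 8*e^(2*t) + 4*e^(t))/(e^(4*t) - 8*e^(3*t) + 24*e^(2*t) - 32*e^(t) + 16)
d^4M/dt^4 = (-e^(4*t) - 22*e^(3*t) - 44*e^(2*t) - 8*e^(t))/(e^(5*t) - 10*e^(4*t) + 40*e^(3*t) - 80*e^(2*t) + 80*e^(t) - 32)
d^5M/dt^5 = (e^(5*t) + 52*e^(4*t) + 264*e^(3*t) + 208*e^(2*t) + 16*e^(t))/(e^(6*t) - 12*e^(5*t) + 60*e^(4*t) - 160*e^(3*t) + 240*e^(2*t) - 192*e^(t) + 64)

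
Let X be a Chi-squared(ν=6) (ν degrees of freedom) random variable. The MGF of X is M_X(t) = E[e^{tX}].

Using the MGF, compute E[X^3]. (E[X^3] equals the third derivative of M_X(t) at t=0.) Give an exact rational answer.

M_X(t) = (1 - 2*t)^(-3)
M^(3)(t) = 480/(64*t^6 - 192*t^5 + 240*t^4 - 160*t^3 + 60*t^2 - 12*t + 1)

E[X^3] = M^(3)(0) = 480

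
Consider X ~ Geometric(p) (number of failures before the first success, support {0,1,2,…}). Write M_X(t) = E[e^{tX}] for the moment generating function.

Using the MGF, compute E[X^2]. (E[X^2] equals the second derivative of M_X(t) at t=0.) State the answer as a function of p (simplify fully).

M_X(t) = p/(-(1 - p)*e^(t) + 1)

E[X^2] = D^2[M](0) = 1 - 3/p + 2/p^2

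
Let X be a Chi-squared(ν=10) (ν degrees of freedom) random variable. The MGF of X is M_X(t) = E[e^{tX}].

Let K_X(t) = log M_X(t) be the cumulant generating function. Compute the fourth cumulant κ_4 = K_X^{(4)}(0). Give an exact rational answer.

M_X(t) = (1 - 2*t)^(-5)
K_X(t) = log M_X(t) = -5*log(1 - 2*t)
K′(t) = -10/(2*t - 1)
K′′(t) = 20/(4*t^2 - 4*t + 1)
K′′′(t) = -80/(8*t^3 - 12*t^2 + 6*t - 1)
K′′′′(t) = 480/(16*t^4 - 32*t^3 + 24*t^2 - 8*t + 1)

κ_4 = K′′′′(0) = 480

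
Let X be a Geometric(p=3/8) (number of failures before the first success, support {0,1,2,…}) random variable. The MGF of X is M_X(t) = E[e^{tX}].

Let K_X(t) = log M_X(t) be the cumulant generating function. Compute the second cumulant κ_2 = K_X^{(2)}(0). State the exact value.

κ_2 = D^2[K](0) = 40/9

M_X(t) = 3/(8*(1 - 5*e^(t)/8))
K_X(t) = log M_X(t) = -log(1 - 5*e^(t)/8) - 3*log(2) + log(3)
D^2[K](t) = 40*e^(t)/(25*e^(2*t) - 80*e^(t) + 64)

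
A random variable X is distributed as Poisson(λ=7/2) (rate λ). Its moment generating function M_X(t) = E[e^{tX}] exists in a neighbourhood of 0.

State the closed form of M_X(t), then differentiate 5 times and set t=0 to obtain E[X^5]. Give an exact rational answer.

E[X^5] = M^(5)(0) = 105119/32

M_X(t) = e^(7*e^(t)/2 - 7/2)
M^(5)(t) = (16807*e^(5*t)*e^(7*e^(t)/2) + 48020*e^(4*t)*e^(7*e^(t)/2) + 34300*e^(3*t)*e^(7*e^(t)/2) + 5880*e^(2*t)*e^(7*e^(t)/2) + 112*e^(t)*e^(7*e^(t)/2))*e^(-7/2)/32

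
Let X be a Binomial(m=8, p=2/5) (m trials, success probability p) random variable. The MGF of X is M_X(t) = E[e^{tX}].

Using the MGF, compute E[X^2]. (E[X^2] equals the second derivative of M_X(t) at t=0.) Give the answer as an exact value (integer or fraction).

M_X(t) = (2*e^(t)/5 + 3/5)^8

E[X^2] = M′′(0) = 304/25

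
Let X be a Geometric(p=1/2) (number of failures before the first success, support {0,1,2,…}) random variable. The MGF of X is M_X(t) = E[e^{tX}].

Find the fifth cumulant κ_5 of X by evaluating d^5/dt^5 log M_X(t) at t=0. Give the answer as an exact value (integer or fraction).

M_X(t) = 1/(2*(1 - e^(t)/2))
K_X(t) = log M_X(t) = -log(1 - e^(t)/2) - log(2)
dK/dt = -e^(t)/(e^(t) - 2)
d^2K/dt^2 = 2*e^(t)/(e^(2*t) - 4*e^(t) + 4)
d^3K/dt^3 = (-2*e^(2*t) - 4*e^(t))/(e^(3*t) - 6*e^(2*t) + 12*e^(t) - 8)
d^4K/dt^4 = (2*e^(3*t) + 16*e^(2*t) + 8*e^(t))/(e^(4*t) - 8*e^(3*t) + 24*e^(2*t) - 32*e^(t) + 16)
d^5K/dt^5 = (-2*e^(4*t) - 44*e^(3*t) - 88*e^(2*t) - 16*e^(t))/(e^(5*t) - 10*e^(4*t) + 40*e^(3*t) - 80*e^(2*t) + 80*e^(t) - 32)

κ_5 = d^5K/dt^5 |_{t=0} = 150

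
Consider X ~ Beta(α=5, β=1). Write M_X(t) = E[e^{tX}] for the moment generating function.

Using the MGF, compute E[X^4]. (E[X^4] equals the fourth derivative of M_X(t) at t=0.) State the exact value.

E[X^4] = D^4[M](0) = 5/9

M_X(t) = ₁F₁(5; 6; t)
D^4[M](t) = 5*₁F₁(9; 10; t)/9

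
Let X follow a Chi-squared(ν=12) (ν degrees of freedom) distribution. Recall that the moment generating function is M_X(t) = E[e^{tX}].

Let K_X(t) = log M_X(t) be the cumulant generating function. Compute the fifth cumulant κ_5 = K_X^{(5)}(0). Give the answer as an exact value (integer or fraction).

κ_5 = d^5K/dt^5 |_{t=0} = 4608

M_X(t) = (1 - 2*t)^(-6)
K_X(t) = log M_X(t) = -6*log(1 - 2*t)
dK/dt = -12/(2*t - 1)
d^2K/dt^2 = 24/(4*t^2 - 4*t + 1)
d^3K/dt^3 = -96/(8*t^3 - 12*t^2 + 6*t - 1)
d^4K/dt^4 = 576/(16*t^4 - 32*t^3 + 24*t^2 - 8*t + 1)
d^5K/dt^5 = -4608/(32*t^5 - 80*t^4 + 80*t^3 - 40*t^2 + 10*t - 1)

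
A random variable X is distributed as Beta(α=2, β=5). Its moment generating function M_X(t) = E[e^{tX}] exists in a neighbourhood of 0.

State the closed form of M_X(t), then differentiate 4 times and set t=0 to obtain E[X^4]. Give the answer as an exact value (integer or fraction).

E[X^4] = D^4[M](0) = 1/42

M_X(t) = ₁F₁(2; 7; t)
D^4[M](t) = ₁F₁(6; 11; t)/42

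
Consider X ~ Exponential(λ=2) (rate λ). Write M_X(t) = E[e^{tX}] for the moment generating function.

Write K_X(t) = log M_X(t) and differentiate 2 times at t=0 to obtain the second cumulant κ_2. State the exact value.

κ_2 = K′′(0) = 1/4

M_X(t) = 2/(2 - t)
K_X(t) = log M_X(t) = -log(2 - t) + log(2)
K′(t) = -1/(t - 2)
K′′(t) = 1/(t^2 - 4*t + 4)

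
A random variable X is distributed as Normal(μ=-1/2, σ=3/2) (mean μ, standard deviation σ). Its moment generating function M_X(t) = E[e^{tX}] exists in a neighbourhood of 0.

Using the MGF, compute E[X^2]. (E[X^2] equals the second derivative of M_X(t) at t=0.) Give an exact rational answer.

E[X^2] = d^2M/dt^2 |_{t=0} = 5/2

M_X(t) = e^(9*t^2/8 - t/2)
dM/dt = 9*t*e^(-t/2)*e^(9*t^2/8)/4 - e^(-t/2)*e^(9*t^2/8)/2
d^2M/dt^2 = (81*t^2*e^(9*t^2/8) - 36*t*e^(9*t^2/8) + 40*e^(9*t^2/8))*e^(-t/2)/16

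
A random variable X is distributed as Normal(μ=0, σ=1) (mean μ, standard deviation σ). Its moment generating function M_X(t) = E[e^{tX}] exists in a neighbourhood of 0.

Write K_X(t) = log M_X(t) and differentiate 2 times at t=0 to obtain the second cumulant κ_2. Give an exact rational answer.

M_X(t) = e^(t^2/2)
K_X(t) = log M_X(t) = t^2/2
D^2[K](t) = 1

κ_2 = D^2[K](0) = 1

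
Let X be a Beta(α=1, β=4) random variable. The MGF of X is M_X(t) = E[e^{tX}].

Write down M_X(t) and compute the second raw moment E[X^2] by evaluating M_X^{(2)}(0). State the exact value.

E[X^2] = D^2[M](0) = 1/15

M_X(t) = ₁F₁(1; 5; t)
D^2[M](t) = ₁F₁(3; 7; t)/15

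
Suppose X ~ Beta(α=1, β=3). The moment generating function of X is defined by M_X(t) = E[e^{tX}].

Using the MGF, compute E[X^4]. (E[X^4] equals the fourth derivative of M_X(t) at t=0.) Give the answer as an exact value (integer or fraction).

E[X^4] = M^(4)(0) = 1/35

M_X(t) = ₁F₁(1; 4; t)
M^(4)(t) = ₁F₁(5; 8; t)/35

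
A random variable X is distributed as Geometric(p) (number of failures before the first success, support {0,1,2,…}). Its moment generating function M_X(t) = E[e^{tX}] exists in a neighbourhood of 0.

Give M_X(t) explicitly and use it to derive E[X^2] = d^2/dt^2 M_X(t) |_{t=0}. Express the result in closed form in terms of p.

M_X(t) = p/(-(1 - p)*e^(t) + 1)

E[X^2] = D^2[M](0) = 1 - 3/p + 2/p^2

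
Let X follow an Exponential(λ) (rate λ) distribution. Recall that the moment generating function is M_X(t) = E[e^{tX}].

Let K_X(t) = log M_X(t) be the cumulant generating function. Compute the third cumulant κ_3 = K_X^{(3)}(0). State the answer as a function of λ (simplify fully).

M_X(t) = λ/(λ - t)
K_X(t) = log M_X(t) = log(λ) - log(λ - t)
K′(t) = -1/(-λ + t)
K′′(t) = 1/(λ^2 - 2*λ*t + t^2)
K′′′(t) = -2/(-λ^3 + 3*λ^2*t - 3*λ*t^2 + t^3)

κ_3 = K′′′(0) = 2/λ^3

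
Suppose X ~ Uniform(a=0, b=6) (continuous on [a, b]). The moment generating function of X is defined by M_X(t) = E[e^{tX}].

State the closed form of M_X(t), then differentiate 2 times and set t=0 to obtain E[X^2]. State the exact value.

M_X(t) = (e^(6*t) - 1)/(6*t)
dM/dt = (6*t*e^(6*t) - e^(6*t) + 1)/(6*t^2)
d^2M/dt^2 = (18*t^2*e^(6*t) - 6*t*e^(6*t) + e^(6*t) - 1)/(3*t^3)

E[X^2] = d^2M/dt^2 |_{t=0} = 12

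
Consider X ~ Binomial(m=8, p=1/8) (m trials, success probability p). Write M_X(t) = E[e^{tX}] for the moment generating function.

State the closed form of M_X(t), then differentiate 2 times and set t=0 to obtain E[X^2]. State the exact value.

M_X(t) = (e^(t)/8 + 7/8)^8

E[X^2] = M^(2)(0) = 15/8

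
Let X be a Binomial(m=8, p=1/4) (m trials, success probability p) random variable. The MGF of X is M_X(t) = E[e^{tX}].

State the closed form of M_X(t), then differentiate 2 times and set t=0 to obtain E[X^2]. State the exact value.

E[X^2] = d^2M/dt^2 |_{t=0} = 11/2

M_X(t) = (e^(t)/4 + 3/4)^8
dM/dt = e^(8*t)/8192 + 21*e^(7*t)/8192 + 189*e^(6*t)/8192 + 945*e^(5*t)/8192 + 2835*e^(4*t)/8192 + 5103*e^(3*t)/8192 + 5103*e^(2*t)/8192 + 2187*e^(t)/8192
d^2M/dt^2 = e^(8*t)/1024 + 147*e^(7*t)/8192 + 567*e^(6*t)/4096 + 4725*e^(5*t)/8192 + 2835*e^(4*t)/2048 + 15309*e^(3*t)/8192 + 5103*e^(2*t)/4096 + 2187*e^(t)/8192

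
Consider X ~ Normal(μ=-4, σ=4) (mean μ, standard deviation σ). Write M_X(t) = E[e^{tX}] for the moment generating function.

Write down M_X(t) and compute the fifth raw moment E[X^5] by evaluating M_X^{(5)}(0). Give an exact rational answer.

E[X^5] = M^(5)(0) = -26624

M_X(t) = e^(8*t^2 - 4*t)
M^(5)(t) = (1048576*t^5*e^(8*t^2) - 1310720*t^4*e^(8*t^2) + 1310720*t^3*e^(8*t^2) - 655360*t^2*e^(8*t^2) + 204800*t*e^(8*t^2) - 26624*e^(8*t^2))*e^(-4*t)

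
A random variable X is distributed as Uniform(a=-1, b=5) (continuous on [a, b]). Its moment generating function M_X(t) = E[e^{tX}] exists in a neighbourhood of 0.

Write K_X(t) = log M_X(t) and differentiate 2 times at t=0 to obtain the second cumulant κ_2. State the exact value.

κ_2 = K^(2)(0) = 3

M_X(t) = (e^(5*t) - e^(-t))/(6*t)
K_X(t) = log M_X(t) = -log(t) + log(e^(5*t) - e^(-t)) - log(6)
K^(2)(t) = (-36*t^2*e^(6*t) + e^(12*t) - 2*e^(6*t) + 1)/(t^2*e^(12*t) - 2*t^2*e^(6*t) + t^2)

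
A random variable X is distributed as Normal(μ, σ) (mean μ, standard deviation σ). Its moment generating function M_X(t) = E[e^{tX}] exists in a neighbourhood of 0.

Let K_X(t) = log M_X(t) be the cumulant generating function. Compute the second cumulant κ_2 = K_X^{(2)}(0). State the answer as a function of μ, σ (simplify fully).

M_X(t) = e^(μ*t + σ^2*t^2/2)
K_X(t) = log M_X(t) = μ*t + σ^2*t^2/2
K^(2)(t) = σ^2

κ_2 = K^(2)(0) = σ^2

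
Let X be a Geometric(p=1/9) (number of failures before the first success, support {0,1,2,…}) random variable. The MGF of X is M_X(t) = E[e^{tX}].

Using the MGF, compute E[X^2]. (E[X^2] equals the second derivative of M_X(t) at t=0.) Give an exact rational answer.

E[X^2] = D^2[M](0) = 136

M_X(t) = 1/(9*(1 - 8*e^(t)/9))
D^2[M](t) = (-64*e^(2*t) - 72*e^(t))/(512*e^(3*t) - 1728*e^(2*t) + 1944*e^(t) - 729)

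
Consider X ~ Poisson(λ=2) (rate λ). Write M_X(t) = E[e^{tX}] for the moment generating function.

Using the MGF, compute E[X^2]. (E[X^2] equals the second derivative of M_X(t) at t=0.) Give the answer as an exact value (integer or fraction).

M_X(t) = e^(2*e^(t) - 2)
M′(t) = 2*e^(-2)*e^(t)*e^(2*e^(t))
M′′(t) = (4*e^(2*t)*e^(2*e^(t)) + 2*e^(t)*e^(2*e^(t)))*e^(-2)

E[X^2] = M′′(0) = 6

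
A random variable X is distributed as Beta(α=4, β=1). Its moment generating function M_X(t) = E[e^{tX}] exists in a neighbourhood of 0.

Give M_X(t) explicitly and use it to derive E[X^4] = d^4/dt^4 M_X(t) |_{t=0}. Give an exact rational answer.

E[X^4] = D^4[M](0) = 1/2

M_X(t) = ₁F₁(4; 5; t)
D^4[M](t) = ₁F₁(8; 9; t)/2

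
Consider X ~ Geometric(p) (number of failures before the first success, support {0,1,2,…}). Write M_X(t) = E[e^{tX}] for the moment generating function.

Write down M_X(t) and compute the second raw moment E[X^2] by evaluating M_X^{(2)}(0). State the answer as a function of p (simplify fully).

M_X(t) = p/(-(1 - p)*e^(t) + 1)
M′(t) = (-p^2*e^(t) + p*e^(t))/(p^2*e^(2*t) - 2*p*e^(2*t) + 2*p*e^(t) + e^(2*t) - 2*e^(t) + 1)

E[X^2] = M′′(0) = 1 - 3/p + 2/p^2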